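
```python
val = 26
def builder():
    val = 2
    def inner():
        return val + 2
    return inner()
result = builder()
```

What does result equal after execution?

Step 1: builder() shadows global val with val = 2.
Step 2: inner() finds val = 2 in enclosing scope, computes 2 + 2 = 4.
Step 3: result = 4

The answer is 4.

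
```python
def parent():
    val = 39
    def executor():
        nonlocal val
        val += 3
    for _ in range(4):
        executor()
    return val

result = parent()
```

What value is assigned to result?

Step 1: val = 39.
Step 2: executor() is called 4 times in a loop, each adding 3 via nonlocal.
Step 3: val = 39 + 3 * 4 = 51

The answer is 51.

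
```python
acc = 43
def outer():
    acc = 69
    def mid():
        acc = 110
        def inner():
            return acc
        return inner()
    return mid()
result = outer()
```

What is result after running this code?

Step 1: Three levels of shadowing: global 43, outer 69, mid 110.
Step 2: inner() finds acc = 110 in enclosing mid() scope.
Step 3: result = 110

The answer is 110.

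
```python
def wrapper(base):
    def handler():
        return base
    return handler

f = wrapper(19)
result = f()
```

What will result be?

Step 1: wrapper(19) creates closure capturing base = 19.
Step 2: f() returns the captured base = 19.
Step 3: result = 19

The answer is 19.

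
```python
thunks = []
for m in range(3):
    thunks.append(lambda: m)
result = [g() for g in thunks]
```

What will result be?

Step 1: All 3 lambdas share the same variable m.
Step 2: After the loop, m = 2.
Step 3: Each call returns 2. result = [2, 2, 2]

The answer is [2, 2, 2].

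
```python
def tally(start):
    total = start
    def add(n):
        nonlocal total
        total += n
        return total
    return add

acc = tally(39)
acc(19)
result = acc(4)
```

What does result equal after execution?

Step 1: tally(39) creates closure with total = 39.
Step 2: First acc(19): total = 39 + 19 = 58.
Step 3: Second acc(4): total = 58 + 4 = 62. result = 62

The answer is 62.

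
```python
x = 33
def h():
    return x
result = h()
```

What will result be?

Step 1: x = 33 is defined in the global scope.
Step 2: h() looks up x. No local x exists, so Python checks the global scope via LEGB rule and finds x = 33.
Step 3: result = 33

The answer is 33.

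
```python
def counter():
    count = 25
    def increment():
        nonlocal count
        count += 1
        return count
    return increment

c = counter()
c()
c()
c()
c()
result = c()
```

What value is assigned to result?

Step 1: counter() creates closure with count = 25.
Step 2: Each c() call increments count via nonlocal. After 5 calls: 25 + 5 = 30.
Step 3: result = 30

The answer is 30.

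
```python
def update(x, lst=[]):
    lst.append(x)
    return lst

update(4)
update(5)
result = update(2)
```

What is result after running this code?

Step 1: Mutable default argument gotcha! The list [] is created once.
Step 2: Each call appends to the SAME list: [4], [4, 5], [4, 5, 2].
Step 3: result = [4, 5, 2]

The answer is [4, 5, 2].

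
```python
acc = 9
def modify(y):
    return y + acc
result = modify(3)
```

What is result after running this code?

Step 1: acc = 9 is defined globally.
Step 2: modify(3) uses parameter y = 3 and looks up acc from global scope = 9.
Step 3: result = 3 + 9 = 12

The answer is 12.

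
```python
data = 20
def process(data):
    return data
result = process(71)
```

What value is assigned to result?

Step 1: Global data = 20.
Step 2: process(71) takes parameter data = 71, which shadows the global.
Step 3: result = 71

The answer is 71.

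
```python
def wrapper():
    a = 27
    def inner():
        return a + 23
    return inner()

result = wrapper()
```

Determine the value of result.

Step 1: wrapper() defines a = 27.
Step 2: inner() reads a = 27 from enclosing scope, returns 27 + 23 = 50.
Step 3: result = 50

The answer is 50.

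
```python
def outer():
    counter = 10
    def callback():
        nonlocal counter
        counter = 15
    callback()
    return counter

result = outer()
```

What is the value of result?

Step 1: outer() sets counter = 10.
Step 2: callback() uses nonlocal to reassign counter = 15.
Step 3: result = 15

The answer is 15.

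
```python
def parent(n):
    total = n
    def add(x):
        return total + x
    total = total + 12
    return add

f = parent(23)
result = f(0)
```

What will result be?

Step 1: parent(23) sets total = 23, then total = 23 + 12 = 35.
Step 2: Closures capture by reference, so add sees total = 35.
Step 3: f(0) returns 35 + 0 = 35

The answer is 35.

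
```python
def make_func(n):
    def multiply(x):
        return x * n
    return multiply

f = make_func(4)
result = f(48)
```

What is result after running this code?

Step 1: make_func(4) returns multiply closure with n = 4.
Step 2: f(48) computes 48 * 4 = 192.
Step 3: result = 192

The answer is 192.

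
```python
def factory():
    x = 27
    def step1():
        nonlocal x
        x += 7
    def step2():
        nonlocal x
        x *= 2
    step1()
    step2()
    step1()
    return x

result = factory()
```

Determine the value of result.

Step 1: x = 27.
Step 2: step1(): x = 27 + 7 = 34.
Step 3: step2(): x = 34 * 2 = 68.
Step 4: step1(): x = 68 + 7 = 75. result = 75

The answer is 75.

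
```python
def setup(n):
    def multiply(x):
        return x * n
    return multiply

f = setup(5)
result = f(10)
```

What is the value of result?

Step 1: setup(5) returns multiply closure with n = 5.
Step 2: f(10) computes 10 * 5 = 50.
Step 3: result = 50

The answer is 50.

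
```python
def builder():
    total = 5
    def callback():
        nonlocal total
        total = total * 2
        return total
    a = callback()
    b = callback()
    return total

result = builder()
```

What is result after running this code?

Step 1: total starts at 5.
Step 2: First callback(): total = 5 * 2 = 10.
Step 3: Second callback(): total = 10 * 2 = 20.
Step 4: result = 20

The answer is 20.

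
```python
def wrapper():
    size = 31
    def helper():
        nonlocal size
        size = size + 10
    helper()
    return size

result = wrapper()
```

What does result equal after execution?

Step 1: wrapper() sets size = 31.
Step 2: helper() uses nonlocal to modify size in wrapper's scope: size = 31 + 10 = 41.
Step 3: wrapper() returns the modified size = 41

The answer is 41.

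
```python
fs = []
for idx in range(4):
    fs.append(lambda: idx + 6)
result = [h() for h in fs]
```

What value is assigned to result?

Step 1: All lambdas capture idx by reference. After the loop, idx = 3.
Step 2: Each call returns 3 + 6 = 9.
Step 3: result = [9, 9, 9, 9]

The answer is [9, 9, 9, 9].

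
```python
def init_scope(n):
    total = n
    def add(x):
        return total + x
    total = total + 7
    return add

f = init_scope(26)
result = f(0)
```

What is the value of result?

Step 1: init_scope(26) sets total = 26, then total = 26 + 7 = 33.
Step 2: Closures capture by reference, so add sees total = 33.
Step 3: f(0) returns 33 + 0 = 33

The answer is 33.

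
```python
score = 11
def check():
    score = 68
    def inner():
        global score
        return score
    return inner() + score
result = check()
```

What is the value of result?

Step 1: Global score = 11. check() shadows with local score = 68.
Step 2: inner() uses global keyword, so inner() returns global score = 11.
Step 3: check() returns 11 + 68 = 79

The answer is 79.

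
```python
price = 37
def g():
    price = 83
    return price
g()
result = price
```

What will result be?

Step 1: Global price = 37.
Step 2: g() creates local price = 83 (shadow, not modification).
Step 3: After g() returns, global price is unchanged. result = 37

The answer is 37.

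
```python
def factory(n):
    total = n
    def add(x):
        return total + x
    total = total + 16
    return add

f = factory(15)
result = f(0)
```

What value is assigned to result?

Step 1: factory(15) sets total = 15, then total = 15 + 16 = 31.
Step 2: Closures capture by reference, so add sees total = 31.
Step 3: f(0) returns 31 + 0 = 31

The answer is 31.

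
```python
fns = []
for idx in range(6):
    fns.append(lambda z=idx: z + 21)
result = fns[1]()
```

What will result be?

Step 1: Default argument z=idx captures idx's value at definition time.
Step 2: fns[1] was defined when idx = 1, so z defaults to 1.
Step 3: result = 1 + 21 = 22 (default arg fixes the late binding issue)

The answer is 22.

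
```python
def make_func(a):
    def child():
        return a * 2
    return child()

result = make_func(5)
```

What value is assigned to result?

Step 1: make_func(5) binds parameter a = 5.
Step 2: child() accesses a = 5 from enclosing scope.
Step 3: result = 5 * 2 = 10

The answer is 10.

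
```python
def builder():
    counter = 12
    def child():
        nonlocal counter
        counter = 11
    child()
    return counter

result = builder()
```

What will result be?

Step 1: builder() sets counter = 12.
Step 2: child() uses nonlocal to reassign counter = 11.
Step 3: result = 11

The answer is 11.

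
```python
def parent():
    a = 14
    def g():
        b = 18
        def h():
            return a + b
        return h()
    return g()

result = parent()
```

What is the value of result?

Step 1: parent() defines a = 14. g() defines b = 18.
Step 2: h() accesses both from enclosing scopes: a = 14, b = 18.
Step 3: result = 14 + 18 = 32

The answer is 32.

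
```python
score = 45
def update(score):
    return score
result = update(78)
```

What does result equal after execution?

Step 1: Global score = 45.
Step 2: update(78) takes parameter score = 78, which shadows the global.
Step 3: result = 78

The answer is 78.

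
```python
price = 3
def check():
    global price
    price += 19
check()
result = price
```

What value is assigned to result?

Step 1: price = 3 globally.
Step 2: check() modifies global price: price += 19 = 22.
Step 3: result = 22

The answer is 22.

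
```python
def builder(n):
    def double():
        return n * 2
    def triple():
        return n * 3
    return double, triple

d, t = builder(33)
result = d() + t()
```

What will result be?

Step 1: Both closures capture the same n = 33.
Step 2: d() = 33 * 2 = 66, t() = 33 * 3 = 99.
Step 3: result = 66 + 99 = 165

The answer is 165.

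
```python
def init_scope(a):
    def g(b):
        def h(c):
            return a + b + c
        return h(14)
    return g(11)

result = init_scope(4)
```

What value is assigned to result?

Step 1: a = 4, b = 11, c = 14 across three nested scopes.
Step 2: h() accesses all three via LEGB rule.
Step 3: result = 4 + 11 + 14 = 29

The answer is 29.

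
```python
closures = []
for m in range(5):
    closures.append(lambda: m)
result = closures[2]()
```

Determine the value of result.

Step 1: The loop creates 5 lambdas, all referencing the same variable m.
Step 2: After the loop, m = 4 (final value).
Step 3: closures[2]() looks up m at call time and finds 4. This is the late binding gotcha. result = 4

The answer is 4.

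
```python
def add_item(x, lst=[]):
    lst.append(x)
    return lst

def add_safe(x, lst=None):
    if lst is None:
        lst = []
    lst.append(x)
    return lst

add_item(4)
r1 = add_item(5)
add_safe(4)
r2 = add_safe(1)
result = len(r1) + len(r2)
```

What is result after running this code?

Step 1: add_item shares mutable default: after 2 calls, lst = [4, 5], len = 2.
Step 2: add_safe creates fresh list each time: r2 = [1], len = 1.
Step 3: result = 2 + 1 = 3

The answer is 3.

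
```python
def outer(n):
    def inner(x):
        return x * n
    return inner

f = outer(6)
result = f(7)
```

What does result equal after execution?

Step 1: outer(6) creates a closure capturing n = 6.
Step 2: f(7) computes 7 * 6 = 42.
Step 3: result = 42

The answer is 42.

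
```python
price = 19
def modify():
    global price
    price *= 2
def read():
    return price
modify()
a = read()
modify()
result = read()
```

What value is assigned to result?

Step 1: price = 19.
Step 2: First modify(): price = 19 * 2 = 38.
Step 3: Second modify(): price = 38 * 2 = 76.
Step 4: read() returns 76

The answer is 76.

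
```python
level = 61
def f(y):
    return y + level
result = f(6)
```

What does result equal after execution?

Step 1: level = 61 is defined globally.
Step 2: f(6) uses parameter y = 6 and looks up level from global scope = 61.
Step 3: result = 6 + 61 = 67

The answer is 67.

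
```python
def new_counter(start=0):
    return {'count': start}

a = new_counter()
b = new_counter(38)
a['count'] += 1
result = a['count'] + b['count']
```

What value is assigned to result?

Step 1: new_counter() returns a new dict each call (immutable default 0).
Step 2: a = {'count': 0}, b = {'count': 38}.
Step 3: a['count'] += 1 = 1. result = 1 + 38 = 39

The answer is 39.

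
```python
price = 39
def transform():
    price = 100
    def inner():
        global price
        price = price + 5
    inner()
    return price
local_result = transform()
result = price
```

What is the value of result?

Step 1: Global price = 39. transform() creates local price = 100.
Step 2: inner() declares global price and adds 5: global price = 39 + 5 = 44.
Step 3: transform() returns its local price = 100 (unaffected by inner).
Step 4: result = global price = 44

The answer is 44.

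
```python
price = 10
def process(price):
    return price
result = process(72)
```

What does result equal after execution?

Step 1: Global price = 10.
Step 2: process(72) takes parameter price = 72, which shadows the global.
Step 3: result = 72

The answer is 72.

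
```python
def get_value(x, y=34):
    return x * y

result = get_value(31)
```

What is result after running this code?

Step 1: get_value(31) uses default y = 34.
Step 2: Returns 31 * 34 = 1054.
Step 3: result = 1054

The answer is 1054.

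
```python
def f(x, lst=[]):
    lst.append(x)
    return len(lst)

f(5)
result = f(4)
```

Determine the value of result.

Step 1: Mutable default list persists between calls.
Step 2: First call: lst = [5], len = 1. Second call: lst = [5, 4], len = 2.
Step 3: result = 2

The answer is 2.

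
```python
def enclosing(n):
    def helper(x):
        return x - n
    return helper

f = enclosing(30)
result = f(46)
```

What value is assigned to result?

Step 1: enclosing(30) creates a closure capturing n = 30.
Step 2: f(46) computes 46 - 30 = 16.
Step 3: result = 16

The answer is 16.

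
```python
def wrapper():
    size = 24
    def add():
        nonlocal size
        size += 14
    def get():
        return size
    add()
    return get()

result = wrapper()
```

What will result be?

Step 1: size = 24. add() modifies it via nonlocal, get() reads it.
Step 2: add() makes size = 24 + 14 = 38.
Step 3: get() returns 38. result = 38

The answer is 38.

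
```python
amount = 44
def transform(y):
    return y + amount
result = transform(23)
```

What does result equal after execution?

Step 1: amount = 44 is defined globally.
Step 2: transform(23) uses parameter y = 23 and looks up amount from global scope = 44.
Step 3: result = 23 + 44 = 67

The answer is 67.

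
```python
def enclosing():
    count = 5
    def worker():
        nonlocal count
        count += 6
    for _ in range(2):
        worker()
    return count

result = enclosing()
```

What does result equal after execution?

Step 1: count = 5.
Step 2: worker() is called 2 times in a loop, each adding 6 via nonlocal.
Step 3: count = 5 + 6 * 2 = 17

The answer is 17.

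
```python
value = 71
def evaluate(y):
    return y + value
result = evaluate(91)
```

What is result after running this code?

Step 1: value = 71 is defined globally.
Step 2: evaluate(91) uses parameter y = 91 and looks up value from global scope = 71.
Step 3: result = 91 + 71 = 162

The answer is 162.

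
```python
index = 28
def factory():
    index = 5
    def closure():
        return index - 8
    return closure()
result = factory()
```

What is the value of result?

Step 1: factory() shadows global index with index = 5.
Step 2: closure() finds index = 5 in enclosing scope, computes 5 - 8 = -3.
Step 3: result = -3

The answer is -3.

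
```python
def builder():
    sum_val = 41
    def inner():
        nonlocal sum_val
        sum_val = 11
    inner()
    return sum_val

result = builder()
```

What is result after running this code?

Step 1: builder() sets sum_val = 41.
Step 2: inner() uses nonlocal to reassign sum_val = 11.
Step 3: result = 11

The answer is 11.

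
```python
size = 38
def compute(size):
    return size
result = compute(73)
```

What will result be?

Step 1: Global size = 38.
Step 2: compute(73) takes parameter size = 73, which shadows the global.
Step 3: result = 73

The answer is 73.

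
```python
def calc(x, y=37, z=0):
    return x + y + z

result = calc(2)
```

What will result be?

Step 1: calc(2) uses defaults y = 37, z = 0.
Step 2: Returns 2 + 37 + 0 = 39.
Step 3: result = 39

The answer is 39.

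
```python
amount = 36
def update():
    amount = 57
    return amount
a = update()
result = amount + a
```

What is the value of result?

Step 1: Global amount = 36. update() returns local amount = 57.
Step 2: a = 57. Global amount still = 36.
Step 3: result = 36 + 57 = 93

The answer is 93.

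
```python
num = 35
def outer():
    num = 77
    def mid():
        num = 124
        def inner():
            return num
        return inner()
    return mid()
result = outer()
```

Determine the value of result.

Step 1: Three levels of shadowing: global 35, outer 77, mid 124.
Step 2: inner() finds num = 124 in enclosing mid() scope.
Step 3: result = 124

The answer is 124.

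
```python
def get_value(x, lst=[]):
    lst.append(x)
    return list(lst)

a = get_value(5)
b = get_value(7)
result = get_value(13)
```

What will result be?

Step 1: Default list is shared. list() creates copies for return values.
Step 2: Internal list grows: [5] -> [5, 7] -> [5, 7, 13].
Step 3: result = [5, 7, 13]

The answer is [5, 7, 13].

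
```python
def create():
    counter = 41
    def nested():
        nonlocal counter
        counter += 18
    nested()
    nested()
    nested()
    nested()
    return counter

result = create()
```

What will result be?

Step 1: counter starts at 41.
Step 2: nested() is called 4 times, each adding 18.
Step 3: counter = 41 + 18 * 4 = 113

The answer is 113.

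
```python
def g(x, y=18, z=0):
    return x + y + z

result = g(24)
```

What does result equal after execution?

Step 1: g(24) uses defaults y = 18, z = 0.
Step 2: Returns 24 + 18 + 0 = 42.
Step 3: result = 42

The answer is 42.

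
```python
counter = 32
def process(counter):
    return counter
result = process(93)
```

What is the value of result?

Step 1: Global counter = 32.
Step 2: process(93) takes parameter counter = 93, which shadows the global.
Step 3: result = 93

The answer is 93.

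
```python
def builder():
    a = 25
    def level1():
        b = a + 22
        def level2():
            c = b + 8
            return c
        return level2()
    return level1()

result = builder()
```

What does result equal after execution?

Step 1: a = 25. b = a + 22 = 47.
Step 2: c = b + 8 = 47 + 8 = 55.
Step 3: result = 55

The answer is 55.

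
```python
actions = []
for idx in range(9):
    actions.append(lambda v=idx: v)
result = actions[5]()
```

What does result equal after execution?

Step 1: Default argument v=idx captures idx's value at each iteration.
Step 2: actions[5] captured v = 5 when idx was 5.
Step 3: result = 5

The answer is 5.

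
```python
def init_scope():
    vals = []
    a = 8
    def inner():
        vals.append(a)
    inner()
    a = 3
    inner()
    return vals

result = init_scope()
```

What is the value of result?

Step 1: a = 8. inner() appends current a to vals.
Step 2: First inner(): appends 8. Then a = 3.
Step 3: Second inner(): appends 3 (closure sees updated a). result = [8, 3]

The answer is [8, 3].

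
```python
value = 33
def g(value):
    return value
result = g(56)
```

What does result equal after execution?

Step 1: Global value = 33.
Step 2: g(56) takes parameter value = 56, which shadows the global.
Step 3: result = 56

The answer is 56.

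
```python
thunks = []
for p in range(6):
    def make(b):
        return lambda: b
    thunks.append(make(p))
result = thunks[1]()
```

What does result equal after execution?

Step 1: make(p) creates a new scope capturing b = p at call time.
Step 2: thunks[1] = make(1), so its lambda captures b = 1.
Step 3: result = 1 (closure factory fixes late binding)

The answer is 1.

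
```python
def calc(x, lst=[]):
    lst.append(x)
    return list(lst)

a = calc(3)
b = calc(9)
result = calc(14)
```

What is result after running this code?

Step 1: Default list is shared. list() creates copies for return values.
Step 2: Internal list grows: [3] -> [3, 9] -> [3, 9, 14].
Step 3: result = [3, 9, 14]

The answer is [3, 9, 14].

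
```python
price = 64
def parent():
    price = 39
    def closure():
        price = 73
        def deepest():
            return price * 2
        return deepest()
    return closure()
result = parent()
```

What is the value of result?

Step 1: deepest() looks up price through LEGB: not local, finds price = 73 in enclosing closure().
Step 2: Returns 73 * 2 = 146.
Step 3: result = 146

The answer is 146.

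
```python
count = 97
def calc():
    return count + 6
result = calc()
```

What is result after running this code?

Step 1: count = 97 is defined globally.
Step 2: calc() looks up count from global scope = 97, then computes 97 + 6 = 103.
Step 3: result = 103

The answer is 103.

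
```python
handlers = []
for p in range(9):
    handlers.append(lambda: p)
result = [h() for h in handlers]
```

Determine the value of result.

Step 1: All 9 lambdas share the same variable p.
Step 2: After the loop, p = 8.
Step 3: Each call returns 8. result = [8, 8, 8, 8, 8, 8, 8, 8, 8]

The answer is [8, 8, 8, 8, 8, 8, 8, 8, 8].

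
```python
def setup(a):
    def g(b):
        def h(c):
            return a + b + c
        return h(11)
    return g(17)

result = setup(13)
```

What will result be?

Step 1: a = 13, b = 17, c = 11 across three nested scopes.
Step 2: h() accesses all three via LEGB rule.
Step 3: result = 13 + 17 + 11 = 41

The answer is 41.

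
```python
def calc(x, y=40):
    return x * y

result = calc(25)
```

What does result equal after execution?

Step 1: calc(25) uses default y = 40.
Step 2: Returns 25 * 40 = 1000.
Step 3: result = 1000

The answer is 1000.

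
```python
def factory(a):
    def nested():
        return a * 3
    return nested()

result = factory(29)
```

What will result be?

Step 1: factory(29) binds parameter a = 29.
Step 2: nested() accesses a = 29 from enclosing scope.
Step 3: result = 29 * 3 = 87

The answer is 87.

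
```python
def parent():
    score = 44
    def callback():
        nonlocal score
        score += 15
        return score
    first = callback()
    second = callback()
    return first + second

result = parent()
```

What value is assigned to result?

Step 1: score starts at 44.
Step 2: First call: score = 44 + 15 = 59, returns 59.
Step 3: Second call: score = 59 + 15 = 74, returns 74.
Step 4: result = 59 + 74 = 133

The answer is 133.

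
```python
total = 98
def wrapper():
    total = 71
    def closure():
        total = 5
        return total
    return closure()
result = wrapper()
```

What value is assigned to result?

Step 1: Three scopes define total: global (98), wrapper (71), closure (5).
Step 2: closure() has its own local total = 5, which shadows both enclosing and global.
Step 3: result = 5 (local wins in LEGB)

The answer is 5.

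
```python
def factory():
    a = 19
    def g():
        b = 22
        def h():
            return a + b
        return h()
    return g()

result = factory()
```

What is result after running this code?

Step 1: factory() defines a = 19. g() defines b = 22.
Step 2: h() accesses both from enclosing scopes: a = 19, b = 22.
Step 3: result = 19 + 22 = 41

The answer is 41.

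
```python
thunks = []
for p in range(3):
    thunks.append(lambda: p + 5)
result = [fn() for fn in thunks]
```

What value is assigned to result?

Step 1: All lambdas capture p by reference. After the loop, p = 2.
Step 2: Each call returns 2 + 5 = 7.
Step 3: result = [7, 7, 7]

The answer is [7, 7, 7].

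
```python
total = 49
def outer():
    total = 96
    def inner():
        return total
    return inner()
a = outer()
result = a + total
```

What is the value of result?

Step 1: outer() has local total = 96. inner() reads from enclosing.
Step 2: outer() returns 96. Global total = 49 unchanged.
Step 3: result = 96 + 49 = 145

The answer is 145.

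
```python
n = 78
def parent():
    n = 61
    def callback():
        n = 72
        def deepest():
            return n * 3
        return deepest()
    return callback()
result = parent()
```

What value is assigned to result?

Step 1: deepest() looks up n through LEGB: not local, finds n = 72 in enclosing callback().
Step 2: Returns 72 * 3 = 216.
Step 3: result = 216

The answer is 216.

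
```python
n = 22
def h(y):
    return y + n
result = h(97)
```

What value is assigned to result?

Step 1: n = 22 is defined globally.
Step 2: h(97) uses parameter y = 97 and looks up n from global scope = 22.
Step 3: result = 97 + 22 = 119

The answer is 119.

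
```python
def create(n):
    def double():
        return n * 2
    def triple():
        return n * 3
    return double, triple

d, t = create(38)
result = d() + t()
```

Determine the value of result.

Step 1: Both closures capture the same n = 38.
Step 2: d() = 38 * 2 = 76, t() = 38 * 3 = 114.
Step 3: result = 76 + 114 = 190

The answer is 190.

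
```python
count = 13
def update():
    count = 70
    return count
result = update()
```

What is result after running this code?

Step 1: Global count = 13.
Step 2: update() creates local count = 70, shadowing the global.
Step 3: Returns local count = 70. result = 70

The answer is 70.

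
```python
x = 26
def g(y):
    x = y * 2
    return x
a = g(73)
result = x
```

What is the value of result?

Step 1: Global x = 26.
Step 2: g(73) creates local x = 73 * 2 = 146.
Step 3: Global x unchanged because no global keyword. result = 26

The answer is 26.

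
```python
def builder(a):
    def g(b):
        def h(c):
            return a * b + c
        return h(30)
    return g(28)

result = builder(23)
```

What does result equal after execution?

Step 1: a = 23, b = 28, c = 30.
Step 2: h() computes a * b + c = 23 * 28 + 30 = 674.
Step 3: result = 674

The answer is 674.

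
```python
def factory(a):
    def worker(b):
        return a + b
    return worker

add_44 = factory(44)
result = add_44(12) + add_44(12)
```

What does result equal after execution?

Step 1: add_44 captures a = 44.
Step 2: add_44(12) = 44 + 12 = 56, called twice.
Step 3: result = 56 + 56 = 112

The answer is 112.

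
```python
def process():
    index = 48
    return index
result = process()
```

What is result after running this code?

Step 1: process() defines index = 48 in its local scope.
Step 2: return index finds the local variable index = 48.
Step 3: result = 48

The answer is 48.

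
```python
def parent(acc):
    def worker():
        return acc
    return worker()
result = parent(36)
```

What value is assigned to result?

Step 1: parent(36) binds parameter acc = 36.
Step 2: worker() looks up acc in enclosing scope and finds the parameter acc = 36.
Step 3: result = 36

The answer is 36.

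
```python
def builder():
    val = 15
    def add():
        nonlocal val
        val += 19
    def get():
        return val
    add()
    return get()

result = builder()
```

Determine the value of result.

Step 1: val = 15. add() modifies it via nonlocal, get() reads it.
Step 2: add() makes val = 15 + 19 = 34.
Step 3: get() returns 34. result = 34

The answer is 34.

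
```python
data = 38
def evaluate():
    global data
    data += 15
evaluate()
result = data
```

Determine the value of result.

Step 1: data = 38 globally.
Step 2: evaluate() modifies global data: data += 15 = 53.
Step 3: result = 53

The answer is 53.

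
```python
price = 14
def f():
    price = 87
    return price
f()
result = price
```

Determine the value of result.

Step 1: Global price = 14.
Step 2: f() creates local price = 87 (shadow, not modification).
Step 3: After f() returns, global price is unchanged. result = 14

The answer is 14.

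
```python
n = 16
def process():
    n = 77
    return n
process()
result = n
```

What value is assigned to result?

Step 1: n = 16 globally.
Step 2: process() creates a LOCAL n = 77 (no global keyword!).
Step 3: The global n is unchanged. result = 16

The answer is 16.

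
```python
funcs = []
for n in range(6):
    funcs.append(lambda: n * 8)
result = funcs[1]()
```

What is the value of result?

Step 1: All lambdas reference the same variable n (late binding).
Step 2: After the loop, n = 5. Every lambda returns n * 8.
Step 3: funcs[1]() = 5 * 8 = 40

The answer is 40.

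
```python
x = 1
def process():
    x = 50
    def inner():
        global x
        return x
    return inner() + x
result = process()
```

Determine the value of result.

Step 1: Global x = 1. process() shadows with local x = 50.
Step 2: inner() uses global keyword, so inner() returns global x = 1.
Step 3: process() returns 1 + 50 = 51

The answer is 51.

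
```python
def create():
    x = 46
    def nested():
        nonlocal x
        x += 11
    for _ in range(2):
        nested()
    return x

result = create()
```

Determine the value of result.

Step 1: x = 46.
Step 2: nested() is called 2 times in a loop, each adding 11 via nonlocal.
Step 3: x = 46 + 11 * 2 = 68

The answer is 68.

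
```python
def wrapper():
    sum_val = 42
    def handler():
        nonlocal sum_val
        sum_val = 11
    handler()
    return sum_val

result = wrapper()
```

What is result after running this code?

Step 1: wrapper() sets sum_val = 42.
Step 2: handler() uses nonlocal to reassign sum_val = 11.
Step 3: result = 11

The answer is 11.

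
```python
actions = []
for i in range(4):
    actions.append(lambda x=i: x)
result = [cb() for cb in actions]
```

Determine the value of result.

Step 1: Default arg x=i captures i at each iteration.
Step 2: Each lambda has its own default: 0, 1, ..., 3.
Step 3: result = [0, 1, 2, 3]

The answer is [0, 1, 2, 3].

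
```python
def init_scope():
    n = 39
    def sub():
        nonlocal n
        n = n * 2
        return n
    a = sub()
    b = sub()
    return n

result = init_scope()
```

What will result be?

Step 1: n starts at 39.
Step 2: First sub(): n = 39 * 2 = 78.
Step 3: Second sub(): n = 78 * 2 = 156.
Step 4: result = 156

The answer is 156.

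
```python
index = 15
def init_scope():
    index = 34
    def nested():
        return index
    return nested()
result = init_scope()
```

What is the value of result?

Step 1: index = 15 globally, but init_scope() defines index = 34 locally.
Step 2: nested() looks up index. Not in local scope, so checks enclosing scope (init_scope) and finds index = 34.
Step 3: result = 34

The answer is 34.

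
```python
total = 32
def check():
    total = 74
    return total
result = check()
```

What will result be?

Step 1: Global total = 32.
Step 2: check() creates local total = 74, shadowing the global.
Step 3: Returns local total = 74. result = 74

The answer is 74.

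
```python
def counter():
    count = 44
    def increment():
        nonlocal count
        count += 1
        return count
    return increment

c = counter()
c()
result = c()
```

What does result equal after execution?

Step 1: counter() creates closure with count = 44.
Step 2: Each c() call increments count via nonlocal. After 2 calls: 44 + 2 = 46.
Step 3: result = 46

The answer is 46.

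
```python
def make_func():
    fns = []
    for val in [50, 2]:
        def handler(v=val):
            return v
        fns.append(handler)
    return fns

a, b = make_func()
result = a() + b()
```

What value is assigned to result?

Step 1: Default argument v=val captures val at each iteration.
Step 2: a() returns 50 (captured at first iteration), b() returns 2 (captured at second).
Step 3: result = 50 + 2 = 52

The answer is 52.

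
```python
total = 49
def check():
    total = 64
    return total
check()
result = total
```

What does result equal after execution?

Step 1: Global total = 49.
Step 2: check() creates local total = 64 (shadow, not modification).
Step 3: After check() returns, global total is unchanged. result = 49

The answer is 49.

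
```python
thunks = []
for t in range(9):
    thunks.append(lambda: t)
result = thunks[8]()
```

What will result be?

Step 1: The loop creates 9 lambdas, all referencing the same variable t.
Step 2: After the loop, t = 8 (final value).
Step 3: thunks[8]() looks up t at call time and finds 8. This is the late binding gotcha. result = 8

The answer is 8.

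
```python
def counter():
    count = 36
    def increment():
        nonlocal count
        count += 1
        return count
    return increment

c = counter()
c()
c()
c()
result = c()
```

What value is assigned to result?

Step 1: counter() creates closure with count = 36.
Step 2: Each c() call increments count via nonlocal. After 4 calls: 36 + 4 = 40.
Step 3: result = 40

The answer is 40.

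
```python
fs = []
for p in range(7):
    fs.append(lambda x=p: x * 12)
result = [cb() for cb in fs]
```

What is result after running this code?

Step 1: Default arg x=p captures p at each iteration.
Step 2: fs[k] has x defaulting to k, returns k * 12.
Step 3: result = [0, 12, 24, 36, 48, 60, 72]

The answer is [0, 12, 24, 36, 48, 60, 72].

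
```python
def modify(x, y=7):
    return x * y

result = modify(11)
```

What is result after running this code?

Step 1: modify(11) uses default y = 7.
Step 2: Returns 11 * 7 = 77.
Step 3: result = 77

The answer is 77.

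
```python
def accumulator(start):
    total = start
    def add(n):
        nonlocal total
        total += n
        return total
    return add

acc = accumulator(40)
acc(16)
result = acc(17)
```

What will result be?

Step 1: accumulator(40) creates closure with total = 40.
Step 2: First acc(16): total = 40 + 16 = 56.
Step 3: Second acc(17): total = 56 + 17 = 73. result = 73

The answer is 73.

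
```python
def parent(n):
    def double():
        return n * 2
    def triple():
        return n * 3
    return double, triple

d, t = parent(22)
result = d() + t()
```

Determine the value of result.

Step 1: Both closures capture the same n = 22.
Step 2: d() = 22 * 2 = 44, t() = 22 * 3 = 66.
Step 3: result = 44 + 66 = 110

The answer is 110.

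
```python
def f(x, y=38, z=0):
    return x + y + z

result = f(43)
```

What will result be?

Step 1: f(43) uses defaults y = 38, z = 0.
Step 2: Returns 43 + 38 + 0 = 81.
Step 3: result = 81

The answer is 81.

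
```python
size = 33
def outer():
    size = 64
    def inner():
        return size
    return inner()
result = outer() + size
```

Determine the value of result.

Step 1: Global size = 33. outer() shadows with size = 64.
Step 2: inner() returns enclosing size = 64. outer() = 64.
Step 3: result = 64 + global size (33) = 97

The answer is 97.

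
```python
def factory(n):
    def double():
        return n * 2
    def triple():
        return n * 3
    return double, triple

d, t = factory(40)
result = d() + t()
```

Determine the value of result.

Step 1: Both closures capture the same n = 40.
Step 2: d() = 40 * 2 = 80, t() = 40 * 3 = 120.
Step 3: result = 80 + 120 = 200

The answer is 200.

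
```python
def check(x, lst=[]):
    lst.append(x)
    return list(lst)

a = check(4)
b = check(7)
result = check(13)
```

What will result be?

Step 1: Default list is shared. list() creates copies for return values.
Step 2: Internal list grows: [4] -> [4, 7] -> [4, 7, 13].
Step 3: result = [4, 7, 13]

The answer is [4, 7, 13].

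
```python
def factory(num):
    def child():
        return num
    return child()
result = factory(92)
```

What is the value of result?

Step 1: factory(92) binds parameter num = 92.
Step 2: child() looks up num in enclosing scope and finds the parameter num = 92.
Step 3: result = 92

The answer is 92.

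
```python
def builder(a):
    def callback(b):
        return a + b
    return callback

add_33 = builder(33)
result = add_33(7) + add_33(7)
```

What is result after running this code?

Step 1: add_33 captures a = 33.
Step 2: add_33(7) = 33 + 7 = 40, called twice.
Step 3: result = 40 + 40 = 80

The answer is 80.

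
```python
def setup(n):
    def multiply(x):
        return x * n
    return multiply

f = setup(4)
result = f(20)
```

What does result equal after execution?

Step 1: setup(4) returns multiply closure with n = 4.
Step 2: f(20) computes 20 * 4 = 80.
Step 3: result = 80

The answer is 80.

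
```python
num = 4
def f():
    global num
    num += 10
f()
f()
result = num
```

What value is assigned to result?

Step 1: num = 4.
Step 2: First f(): num = 4 + 10 = 14.
Step 3: Second f(): num = 14 + 10 = 24. result = 24

The answer is 24.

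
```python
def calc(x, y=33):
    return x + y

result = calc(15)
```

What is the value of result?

Step 1: calc(15) uses default y = 33.
Step 2: Returns 15 + 33 = 48.
Step 3: result = 48

The answer is 48.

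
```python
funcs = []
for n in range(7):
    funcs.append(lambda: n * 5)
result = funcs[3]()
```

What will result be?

Step 1: All lambdas reference the same variable n (late binding).
Step 2: After the loop, n = 6. Every lambda returns n * 5.
Step 3: funcs[3]() = 6 * 5 = 30

The answer is 30.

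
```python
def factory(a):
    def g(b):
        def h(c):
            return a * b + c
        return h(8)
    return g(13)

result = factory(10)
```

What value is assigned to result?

Step 1: a = 10, b = 13, c = 8.
Step 2: h() computes a * b + c = 10 * 13 + 8 = 138.
Step 3: result = 138

The answer is 138.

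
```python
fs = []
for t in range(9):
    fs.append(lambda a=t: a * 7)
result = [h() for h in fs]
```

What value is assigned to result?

Step 1: Default arg a=t captures t at each iteration.
Step 2: fs[k] has a defaulting to k, returns k * 7.
Step 3: result = [0, 7, 14, 21, 28, 35, 42, 49, 56]

The answer is [0, 7, 14, 21, 28, 35, 42, 49, 56].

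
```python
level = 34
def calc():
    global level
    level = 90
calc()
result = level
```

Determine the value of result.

Step 1: level = 34 globally.
Step 2: calc() declares global level and sets it to 90.
Step 3: After calc(), global level = 90. result = 90

The answer is 90.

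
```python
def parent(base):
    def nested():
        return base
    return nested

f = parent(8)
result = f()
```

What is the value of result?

Step 1: parent(8) creates closure capturing base = 8.
Step 2: f() returns the captured base = 8.
Step 3: result = 8

The answer is 8.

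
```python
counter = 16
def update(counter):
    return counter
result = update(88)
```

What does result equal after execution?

Step 1: Global counter = 16.
Step 2: update(88) takes parameter counter = 88, which shadows the global.
Step 3: result = 88

The answer is 88.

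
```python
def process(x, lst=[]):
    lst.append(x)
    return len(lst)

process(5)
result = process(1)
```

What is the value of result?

Step 1: Mutable default list persists between calls.
Step 2: First call: lst = [5], len = 1. Second call: lst = [5, 1], len = 2.
Step 3: result = 2

The answer is 2.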